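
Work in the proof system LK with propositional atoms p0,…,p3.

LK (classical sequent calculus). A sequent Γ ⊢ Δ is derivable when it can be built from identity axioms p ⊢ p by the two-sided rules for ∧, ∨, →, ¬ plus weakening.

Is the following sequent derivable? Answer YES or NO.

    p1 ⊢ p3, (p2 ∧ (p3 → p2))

Search for a countermodel by truth-table:
  v=0000: Γ:[p1=F] Δ:[p3=F, (p2 ∧ (p3 → p2))=F] refutes=False
  v=0001: Γ:[p1=F] Δ:[p3=T, (p2 ∧ (p3 → p2))=F] refutes=False
  v=0010: Γ:[p1=F] Δ:[p3=F, (p2 ∧ (p3 → p2))=T] refutes=False
  v=0011: Γ:[p1=F] Δ:[p3=T, (p2 ∧ (p3 → p2))=T] refutes=False
  v=0100: Γ:[p1=T] Δ:[p3=F, (p2 ∧ (p3 → p2))=F] refutes=True  ← countermodel

Result: NO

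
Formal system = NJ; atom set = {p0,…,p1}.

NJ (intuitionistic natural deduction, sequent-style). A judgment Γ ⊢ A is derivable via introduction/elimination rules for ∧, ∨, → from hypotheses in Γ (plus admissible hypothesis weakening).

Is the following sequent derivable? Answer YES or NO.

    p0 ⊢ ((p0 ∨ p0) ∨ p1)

Proof tree:
[∨I₁] p0 ⊢ ((p0 ∨ p0) ∨ p1)
  [∨I₂] p0 ⊢ (p0 ∨ p0)
    [Ax] p0 ⊢ p0

Result: YES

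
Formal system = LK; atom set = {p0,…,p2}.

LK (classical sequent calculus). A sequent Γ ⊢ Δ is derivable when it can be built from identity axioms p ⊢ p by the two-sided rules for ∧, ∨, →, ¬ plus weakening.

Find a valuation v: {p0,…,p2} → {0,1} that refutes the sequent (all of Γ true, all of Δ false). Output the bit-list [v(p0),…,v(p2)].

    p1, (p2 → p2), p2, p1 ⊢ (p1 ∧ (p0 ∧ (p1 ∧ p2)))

Search for a countermodel by truth-table:
  v=000: Γ:[p1=F, (p2 → p2)=T, p2=F, p1=F] Δ:[(p1 ∧ (p0 ∧ (p1 ∧ p2)))=F] refutes=False
  v=001: Γ:[p1=F, (p2 → p2)=T, p2=T, p1=F] Δ:[(p1 ∧ (p0 ∧ (p1 ∧ p2)))=F] refutes=False
  v=010: Γ:[p1=T, (p2 → p2)=T, p2=F, p1=T] Δ:[(p1 ∧ (p0 ∧ (p1 ∧ p2)))=F] refutes=False
  v=011: Γ:[p1=T, (p2 → p2)=T, p2=T, p1=T] Δ:[(p1 ∧ (p0 ∧ (p1 ∧ p2)))=F] refutes=True  ← countermodel

Result: [0, 1, 1]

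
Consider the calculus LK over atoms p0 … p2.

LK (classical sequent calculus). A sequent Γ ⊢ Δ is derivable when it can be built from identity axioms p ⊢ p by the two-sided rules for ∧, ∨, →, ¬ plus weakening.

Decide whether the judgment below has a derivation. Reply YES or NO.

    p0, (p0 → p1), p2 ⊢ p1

Derivation trace:
[WL] p0, (p0 → p1), p2 ⊢ p1
  [→L] p0, (p0 → p1) ⊢ p1
    [Ax] p0 ⊢ p0
    [Ax] p1 ⊢ p1

Result: YES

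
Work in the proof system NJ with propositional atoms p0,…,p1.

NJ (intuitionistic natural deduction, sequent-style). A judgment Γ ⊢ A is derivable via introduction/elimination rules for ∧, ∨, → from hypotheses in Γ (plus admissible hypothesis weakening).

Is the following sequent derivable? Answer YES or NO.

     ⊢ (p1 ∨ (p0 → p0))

Proof tree:
[∨I₂]  ⊢ (p1 ∨ (p0 → p0))
  [→I]  ⊢ (p0 → p0)
    [Ax] p0 ⊢ p0

Result: YES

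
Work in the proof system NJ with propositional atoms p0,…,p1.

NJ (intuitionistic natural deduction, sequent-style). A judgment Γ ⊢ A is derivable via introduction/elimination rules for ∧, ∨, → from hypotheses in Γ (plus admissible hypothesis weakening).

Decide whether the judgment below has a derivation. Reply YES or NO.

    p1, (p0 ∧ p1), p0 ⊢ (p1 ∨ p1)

Derivation trace:
[Wk] p1, (p0 ∧ p1), p0 ⊢ (p1 ∨ p1)
  [Wk] p1, (p0 ∧ p1) ⊢ (p1 ∨ p1)
    [∨I₂] p1 ⊢ (p1 ∨ p1)
      [Ax] p1 ⊢ p1

Result: YES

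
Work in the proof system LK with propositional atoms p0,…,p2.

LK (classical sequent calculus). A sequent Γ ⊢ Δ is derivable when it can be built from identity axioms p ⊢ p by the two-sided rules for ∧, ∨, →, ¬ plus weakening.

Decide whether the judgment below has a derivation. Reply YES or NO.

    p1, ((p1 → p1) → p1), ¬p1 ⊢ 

Derivation trace:
[¬L] p1, ((p1 → p1) → p1), ¬p1 ⊢ 
  [→L] p1, ((p1 → p1) → p1) ⊢ p1
    [→R] p1 ⊢ (p1 → p1)
      [WL] p1, p1 ⊢ p1
        [Ax] p1 ⊢ p1
    [WL] p1, p1 ⊢ p1
      [Ax] p1 ⊢ p1

Result: YES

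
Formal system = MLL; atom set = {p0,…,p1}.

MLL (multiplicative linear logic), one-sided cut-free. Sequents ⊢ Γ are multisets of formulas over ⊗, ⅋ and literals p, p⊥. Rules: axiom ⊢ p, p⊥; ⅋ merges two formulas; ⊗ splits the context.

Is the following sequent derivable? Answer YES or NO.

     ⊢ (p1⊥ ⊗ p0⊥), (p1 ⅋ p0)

Proof tree:
[⅋]  ⊢ (p1⊥ ⊗ p0⊥), (p1 ⅋ p0)
  [⊗]  ⊢ p1, p0, (p1⊥ ⊗ p0⊥)
    [Ax]  ⊢ p1, p1⊥
    [Ax]  ⊢ p0, p0⊥

Result: YES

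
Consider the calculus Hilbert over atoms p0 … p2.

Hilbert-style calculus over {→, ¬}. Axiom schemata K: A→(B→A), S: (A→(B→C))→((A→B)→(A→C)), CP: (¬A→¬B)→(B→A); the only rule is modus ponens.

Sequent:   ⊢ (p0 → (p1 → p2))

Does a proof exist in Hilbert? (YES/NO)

Truth-table refutation:
  v=000: Γ:[] Δ:[(p0 → (p1 → p2))=T] refutes=False
  v=001: Γ:[] Δ:[(p0 → (p1 → p2))=T] refutes=False
  v=010: Γ:[] Δ:[(p0 → (p1 → p2))=T] refutes=False
  v=011: Γ:[] Δ:[(p0 → (p1 → p2))=T] refutes=False
  v=100: Γ:[] Δ:[(p0 → (p1 → p2))=T] refutes=False
  v=101: Γ:[] Δ:[(p0 → (p1 → p2))=T] refutes=False
  v=110: Γ:[] Δ:[(p0 → (p1 → p2))=F] refutes=True  ← countermodel

Result: NO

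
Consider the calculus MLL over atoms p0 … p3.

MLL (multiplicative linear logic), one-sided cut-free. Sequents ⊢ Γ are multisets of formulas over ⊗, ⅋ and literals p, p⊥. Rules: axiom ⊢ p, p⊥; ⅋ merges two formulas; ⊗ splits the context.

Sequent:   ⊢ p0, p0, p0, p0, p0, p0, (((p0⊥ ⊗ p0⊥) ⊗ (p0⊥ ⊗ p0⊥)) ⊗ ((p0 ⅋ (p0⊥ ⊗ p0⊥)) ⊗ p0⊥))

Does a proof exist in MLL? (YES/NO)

Derivation trace:
[⊗]  ⊢ p0, p0, p0, p0, p0, p0, (((p0⊥ ⊗ p0⊥) ⊗ (p0⊥ ⊗ p0⊥)) ⊗ ((p0 ⅋ (p0⊥ ⊗ p0⊥)) ⊗ p0⊥))
  [⊗]  ⊢ p0, p0, p0, p0, ((p0⊥ ⊗ p0⊥) ⊗ (p0⊥ ⊗ p0⊥))
    [⊗]  ⊢ p0, p0, (p0⊥ ⊗ p0⊥)
      [Ax]  ⊢ p0, p0⊥
      [Ax]  ⊢ p0, p0⊥
    [⊗]  ⊢ p0, p0, (p0⊥ ⊗ p0⊥)
      [Ax]  ⊢ p0, p0⊥
      [Ax]  ⊢ p0, p0⊥
  [⊗]  ⊢ p0, p0, ((p0 ⅋ (p0⊥ ⊗ p0⊥)) ⊗ p0⊥)
    [⅋]  ⊢ p0, (p0 ⅋ (p0⊥ ⊗ p0⊥))
      [⊗]  ⊢ p0, p0, (p0⊥ ⊗ p0⊥)
        [Ax]  ⊢ p0, p0⊥
        [Ax]  ⊢ p0, p0⊥
    [Ax]  ⊢ p0, p0⊥

Result: YES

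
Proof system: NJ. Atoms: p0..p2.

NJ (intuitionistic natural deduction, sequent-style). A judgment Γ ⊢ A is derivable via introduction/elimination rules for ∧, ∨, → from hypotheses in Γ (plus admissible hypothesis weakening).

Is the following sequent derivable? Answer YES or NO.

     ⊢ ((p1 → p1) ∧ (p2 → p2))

Derivation (root first):
[∧I]  ⊢ ((p1 → p1) ∧ (p2 → p2))
  [→I]  ⊢ (p1 → p1)
    [Ax] p1 ⊢ p1
  [→I]  ⊢ (p2 → p2)
    [Ax] p2 ⊢ p2

Result: YES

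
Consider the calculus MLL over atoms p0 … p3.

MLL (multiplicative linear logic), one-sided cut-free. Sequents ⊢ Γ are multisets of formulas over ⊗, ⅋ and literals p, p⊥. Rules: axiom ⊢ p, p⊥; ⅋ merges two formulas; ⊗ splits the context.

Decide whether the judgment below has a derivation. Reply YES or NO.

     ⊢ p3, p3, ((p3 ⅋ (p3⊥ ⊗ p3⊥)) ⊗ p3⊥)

Derivation trace:
[⊗]  ⊢ p3, p3, ((p3 ⅋ (p3⊥ ⊗ p3⊥)) ⊗ p3⊥)
  [⅋]  ⊢ p3, (p3 ⅋ (p3⊥ ⊗ p3⊥))
    [⊗]  ⊢ p3, p3, (p3⊥ ⊗ p3⊥)
      [Ax]  ⊢ p3, p3⊥
      [Ax]  ⊢ p3, p3⊥
  [Ax]  ⊢ p3, p3⊥

Result: YES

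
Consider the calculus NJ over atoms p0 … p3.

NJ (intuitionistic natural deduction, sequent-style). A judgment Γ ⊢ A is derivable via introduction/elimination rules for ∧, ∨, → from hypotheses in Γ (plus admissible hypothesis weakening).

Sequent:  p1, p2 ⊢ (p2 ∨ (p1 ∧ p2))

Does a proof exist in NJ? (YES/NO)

Proof tree:
[∨I₂] p1, p2 ⊢ (p2 ∨ (p1 ∧ p2))
  [∧I] p1, p2 ⊢ (p1 ∧ p2)
    [Ax] p1 ⊢ p1
    [Ax] p2 ⊢ p2

Result: YES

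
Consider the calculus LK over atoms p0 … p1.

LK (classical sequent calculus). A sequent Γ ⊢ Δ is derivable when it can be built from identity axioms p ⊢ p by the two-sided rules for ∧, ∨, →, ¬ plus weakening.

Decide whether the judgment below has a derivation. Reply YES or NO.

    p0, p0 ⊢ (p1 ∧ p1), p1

Truth-table refutation:
  v=00: Γ:[p0=F, p0=F] Δ:[(p1 ∧ p1)=F, p1=F] refutes=False
  v=01: Γ:[p0=F, p0=F] Δ:[(p1 ∧ p1)=T, p1=T] refutes=False
  v=10: Γ:[p0=T, p0=T] Δ:[(p1 ∧ p1)=F, p1=F] refutes=True  ← countermodel

Result: NO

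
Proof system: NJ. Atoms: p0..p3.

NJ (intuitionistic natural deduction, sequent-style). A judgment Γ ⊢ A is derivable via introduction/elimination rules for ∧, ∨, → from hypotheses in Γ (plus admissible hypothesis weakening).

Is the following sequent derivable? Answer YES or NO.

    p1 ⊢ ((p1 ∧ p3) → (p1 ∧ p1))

Derivation (root first):
[→I] p1 ⊢ ((p1 ∧ p3) → (p1 ∧ p1))
  [∧I] p1, (p1 ∧ p3) ⊢ (p1 ∧ p1)
    [Wk] p1, (p1 ∧ p3) ⊢ p1
      [Ax] p1 ⊢ p1
    [Ax] p1 ⊢ p1

Result: YES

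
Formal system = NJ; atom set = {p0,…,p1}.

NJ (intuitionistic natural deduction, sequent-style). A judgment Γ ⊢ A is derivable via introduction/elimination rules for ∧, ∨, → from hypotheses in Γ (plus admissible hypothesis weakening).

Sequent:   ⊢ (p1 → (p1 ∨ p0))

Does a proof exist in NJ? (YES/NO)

Derivation trace:
[→I]  ⊢ (p1 → (p1 ∨ p0))
  [∨I₁] p1 ⊢ (p1 ∨ p0)
    [Ax] p1 ⊢ p1

Result: YES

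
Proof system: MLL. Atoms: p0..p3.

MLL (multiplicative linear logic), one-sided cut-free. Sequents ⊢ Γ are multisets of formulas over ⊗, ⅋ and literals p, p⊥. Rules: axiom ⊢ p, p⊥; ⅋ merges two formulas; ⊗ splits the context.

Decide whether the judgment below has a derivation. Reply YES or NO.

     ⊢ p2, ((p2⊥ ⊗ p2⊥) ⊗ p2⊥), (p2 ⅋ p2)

Derivation (root first):
[⅋]  ⊢ p2, ((p2⊥ ⊗ p2⊥) ⊗ p2⊥), (p2 ⅋ p2)
  [⊗]  ⊢ p2, p2, p2, ((p2⊥ ⊗ p2⊥) ⊗ p2⊥)
    [⊗]  ⊢ p2, p2, (p2⊥ ⊗ p2⊥)
      [Ax]  ⊢ p2, p2⊥
      [Ax]  ⊢ p2, p2⊥
    [Ax]  ⊢ p2, p2⊥

Result: YES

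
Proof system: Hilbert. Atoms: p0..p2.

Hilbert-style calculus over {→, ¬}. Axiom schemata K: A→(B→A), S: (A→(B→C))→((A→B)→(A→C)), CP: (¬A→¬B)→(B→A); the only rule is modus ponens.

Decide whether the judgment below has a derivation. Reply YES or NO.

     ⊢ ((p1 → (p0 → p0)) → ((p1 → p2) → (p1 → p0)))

Truth-table refutation:
  v=000: Γ:[] Δ:[((p1 → (p0 → p0)) → ((p1 → p2) → (p1 → p0)))=T] refutes=False
  v=001: Γ:[] Δ:[((p1 → (p0 → p0)) → ((p1 → p2) → (p1 → p0)))=T] refutes=False
  v=010: Γ:[] Δ:[((p1 → (p0 → p0)) → ((p1 → p2) → (p1 → p0)))=T] refutes=False
  v=011: Γ:[] Δ:[((p1 → (p0 → p0)) → ((p1 → p2) → (p1 → p0)))=F] refutes=True  ← countermodel

Result: NO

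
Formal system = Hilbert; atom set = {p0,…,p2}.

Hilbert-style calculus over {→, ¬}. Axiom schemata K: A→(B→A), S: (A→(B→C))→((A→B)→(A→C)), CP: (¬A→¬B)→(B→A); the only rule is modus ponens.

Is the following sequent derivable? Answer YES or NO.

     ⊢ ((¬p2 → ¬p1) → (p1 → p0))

Enumerate valuations to refute Γ ⊢ Δ:
  v=000: Γ:[] Δ:[((¬p2 → ¬p1) → (p1 → p0))=T] refutes=False
  v=001: Γ:[] Δ:[((¬p2 → ¬p1) → (p1 → p0))=T] refutes=False
  v=010: Γ:[] Δ:[((¬p2 → ¬p1) → (p1 → p0))=T] refutes=False
  v=011: Γ:[] Δ:[((¬p2 → ¬p1) → (p1 → p0))=F] refutes=True  ← countermodel

Result: NO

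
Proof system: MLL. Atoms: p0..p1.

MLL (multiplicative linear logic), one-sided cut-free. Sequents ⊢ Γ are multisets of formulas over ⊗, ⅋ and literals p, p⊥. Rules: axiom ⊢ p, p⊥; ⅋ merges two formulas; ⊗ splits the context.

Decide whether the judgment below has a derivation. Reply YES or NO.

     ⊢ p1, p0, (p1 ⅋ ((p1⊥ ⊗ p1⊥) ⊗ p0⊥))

Proof tree:
[⅋]  ⊢ p1, p0, (p1 ⅋ ((p1⊥ ⊗ p1⊥) ⊗ p0⊥))
  [⊗]  ⊢ p1, p1, p0, ((p1⊥ ⊗ p1⊥) ⊗ p0⊥)
    [⊗]  ⊢ p1, p1, (p1⊥ ⊗ p1⊥)
      [Ax]  ⊢ p1, p1⊥
      [Ax]  ⊢ p1, p1⊥
    [Ax]  ⊢ p0, p0⊥

Result: YES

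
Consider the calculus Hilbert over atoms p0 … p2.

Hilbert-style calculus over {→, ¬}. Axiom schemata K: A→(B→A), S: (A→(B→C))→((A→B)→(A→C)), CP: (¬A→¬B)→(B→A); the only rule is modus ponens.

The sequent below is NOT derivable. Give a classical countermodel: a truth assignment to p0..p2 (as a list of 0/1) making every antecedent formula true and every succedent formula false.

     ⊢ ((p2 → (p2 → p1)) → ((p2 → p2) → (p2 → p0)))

Truth-table refutation:
  v=000: Γ:[] Δ:[((p2 → (p2 → p1)) → ((p2 → p2) → (p2 → p0)))=T] refutes=False
  v=001: Γ:[] Δ:[((p2 → (p2 → p1)) → ((p2 → p2) → (p2 → p0)))=T] refutes=False
  v=010: Γ:[] Δ:[((p2 → (p2 → p1)) → ((p2 → p2) → (p2 → p0)))=T] refutes=False
  v=011: Γ:[] Δ:[((p2 → (p2 → p1)) → ((p2 → p2) → (p2 → p0)))=F] refutes=True  ← countermodel

Result: [0, 1, 1]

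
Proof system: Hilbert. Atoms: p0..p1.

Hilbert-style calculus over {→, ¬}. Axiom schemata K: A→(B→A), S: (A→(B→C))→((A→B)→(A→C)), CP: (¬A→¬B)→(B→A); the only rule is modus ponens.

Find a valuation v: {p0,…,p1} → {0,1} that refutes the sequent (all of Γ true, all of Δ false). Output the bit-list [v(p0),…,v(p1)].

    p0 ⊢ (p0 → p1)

Enumerate valuations to refute Γ ⊢ Δ:
  v=00: Γ:[p0=F] Δ:[(p0 → p1)=T] refutes=False
  v=01: Γ:[p0=F] Δ:[(p0 → p1)=T] refutes=False
  v=10: Γ:[p0=T] Δ:[(p0 → p1)=F] refutes=True  ← countermodel

Result: [1, 0]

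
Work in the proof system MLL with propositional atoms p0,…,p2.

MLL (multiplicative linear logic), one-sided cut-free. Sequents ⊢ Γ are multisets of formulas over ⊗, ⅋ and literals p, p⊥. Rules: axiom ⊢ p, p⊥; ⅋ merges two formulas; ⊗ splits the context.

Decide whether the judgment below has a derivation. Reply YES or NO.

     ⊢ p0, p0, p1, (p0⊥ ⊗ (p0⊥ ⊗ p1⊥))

Derivation (root first):
[⊗]  ⊢ p0, p0, p1, (p0⊥ ⊗ (p0⊥ ⊗ p1⊥))
  [Ax]  ⊢ p0, p0⊥
  [⊗]  ⊢ p0, p1, (p0⊥ ⊗ p1⊥)
    [Ax]  ⊢ p0, p0⊥
    [Ax]  ⊢ p1, p1⊥

Result: YES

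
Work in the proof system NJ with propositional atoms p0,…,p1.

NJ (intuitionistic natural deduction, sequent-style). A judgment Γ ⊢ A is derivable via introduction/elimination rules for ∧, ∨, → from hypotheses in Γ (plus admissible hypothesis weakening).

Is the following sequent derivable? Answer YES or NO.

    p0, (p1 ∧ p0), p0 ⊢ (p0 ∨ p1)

Derivation (root first):
[Wk] p0, (p1 ∧ p0), p0 ⊢ (p0 ∨ p1)
  [∨I₁] p0, (p1 ∧ p0) ⊢ (p0 ∨ p1)
    [Wk] p0, (p1 ∧ p0) ⊢ p0
      [Ax] p0 ⊢ p0

Result: YES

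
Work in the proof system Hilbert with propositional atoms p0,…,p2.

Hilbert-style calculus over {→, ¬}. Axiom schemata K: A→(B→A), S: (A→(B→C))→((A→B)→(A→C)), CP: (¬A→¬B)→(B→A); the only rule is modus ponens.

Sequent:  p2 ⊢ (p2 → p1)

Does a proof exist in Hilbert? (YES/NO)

Search for a countermodel by truth-table:
  v=000: Γ:[p2=F] Δ:[(p2 → p1)=T] refutes=False
  v=001: Γ:[p2=T] Δ:[(p2 → p1)=F] refutes=True  ← countermodel

Result: NO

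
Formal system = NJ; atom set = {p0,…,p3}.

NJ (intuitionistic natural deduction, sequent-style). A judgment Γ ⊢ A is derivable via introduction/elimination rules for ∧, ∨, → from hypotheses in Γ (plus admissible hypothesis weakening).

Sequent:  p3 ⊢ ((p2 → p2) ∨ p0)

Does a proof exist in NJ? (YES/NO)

Derivation trace:
[∨I₁] p3 ⊢ ((p2 → p2) ∨ p0)
  [Wk] p3 ⊢ (p2 → p2)
    [→I]  ⊢ (p2 → p2)
      [Ax] p2 ⊢ p2

Result: YES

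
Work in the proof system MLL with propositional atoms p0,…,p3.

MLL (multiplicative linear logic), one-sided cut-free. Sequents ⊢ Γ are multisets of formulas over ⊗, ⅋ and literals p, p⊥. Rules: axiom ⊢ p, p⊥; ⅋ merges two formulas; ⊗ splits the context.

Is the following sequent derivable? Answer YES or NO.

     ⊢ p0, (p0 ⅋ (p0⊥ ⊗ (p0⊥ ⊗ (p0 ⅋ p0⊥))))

Proof tree:
[⅋]  ⊢ p0, (p0 ⅋ (p0⊥ ⊗ (p0⊥ ⊗ (p0 ⅋ p0⊥))))
  [⊗]  ⊢ p0, p0, (p0⊥ ⊗ (p0⊥ ⊗ (p0 ⅋ p0⊥)))
    [Ax]  ⊢ p0, p0⊥
    [⊗]  ⊢ p0, (p0⊥ ⊗ (p0 ⅋ p0⊥))
      [Ax]  ⊢ p0, p0⊥
      [⅋]  ⊢ (p0 ⅋ p0⊥)
        [Ax]  ⊢ p0, p0⊥

Result: YES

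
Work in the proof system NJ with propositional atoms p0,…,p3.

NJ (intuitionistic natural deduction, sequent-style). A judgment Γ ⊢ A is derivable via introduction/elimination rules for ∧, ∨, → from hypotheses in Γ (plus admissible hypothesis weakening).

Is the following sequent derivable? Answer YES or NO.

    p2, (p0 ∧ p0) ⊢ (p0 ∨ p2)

Proof tree:
[Wk] p2, (p0 ∧ p0) ⊢ (p0 ∨ p2)
  [∨I₂] p2 ⊢ (p0 ∨ p2)
    [Ax] p2 ⊢ p2

Result: YES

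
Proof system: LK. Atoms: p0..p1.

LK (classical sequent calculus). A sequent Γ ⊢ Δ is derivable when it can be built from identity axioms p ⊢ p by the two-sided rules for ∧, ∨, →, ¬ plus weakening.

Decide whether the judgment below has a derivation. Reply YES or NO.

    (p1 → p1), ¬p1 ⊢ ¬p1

Derivation (root first):
[¬R] (p1 → p1), ¬p1 ⊢ ¬p1
  [¬L] p1, (p1 → p1), ¬p1 ⊢ 
    [→L] p1, (p1 → p1) ⊢ p1
      [Ax] p1 ⊢ p1
      [Ax] p1 ⊢ p1

Result: YES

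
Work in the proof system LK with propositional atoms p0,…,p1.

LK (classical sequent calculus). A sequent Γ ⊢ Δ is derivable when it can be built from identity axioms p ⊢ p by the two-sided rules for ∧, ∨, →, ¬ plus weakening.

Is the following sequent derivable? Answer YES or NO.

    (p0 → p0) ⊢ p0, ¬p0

Derivation (root first):
[¬R] (p0 → p0) ⊢ p0, ¬p0
  [→L] p0, (p0 → p0) ⊢ p0
    [Ax] p0 ⊢ p0
    [Ax] p0 ⊢ p0

Result: YES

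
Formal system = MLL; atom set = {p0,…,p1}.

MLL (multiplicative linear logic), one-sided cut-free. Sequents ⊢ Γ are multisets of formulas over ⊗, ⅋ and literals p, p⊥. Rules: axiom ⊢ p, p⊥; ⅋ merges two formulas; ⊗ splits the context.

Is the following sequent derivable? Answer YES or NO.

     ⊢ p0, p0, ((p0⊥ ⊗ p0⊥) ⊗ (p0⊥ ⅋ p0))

Proof tree:
[⊗]  ⊢ p0, p0, ((p0⊥ ⊗ p0⊥) ⊗ (p0⊥ ⅋ p0))
  [⊗]  ⊢ p0, p0, (p0⊥ ⊗ p0⊥)
    [Ax]  ⊢ p0, p0⊥
    [Ax]  ⊢ p0, p0⊥
  [⅋]  ⊢ (p0⊥ ⅋ p0)
    [Ax]  ⊢ p0, p0⊥

Result: YES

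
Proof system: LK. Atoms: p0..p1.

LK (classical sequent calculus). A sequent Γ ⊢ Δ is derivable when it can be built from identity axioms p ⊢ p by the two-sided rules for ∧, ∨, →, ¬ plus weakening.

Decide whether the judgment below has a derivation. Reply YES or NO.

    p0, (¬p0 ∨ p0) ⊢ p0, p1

Proof tree:
[WR] p0, (¬p0 ∨ p0) ⊢ p0, p1
  [∨L] p0, (¬p0 ∨ p0) ⊢ p0
    [¬L] p0, ¬p0 ⊢ 
      [Ax] p0 ⊢ p0
    [Ax] p0 ⊢ p0

Result: YES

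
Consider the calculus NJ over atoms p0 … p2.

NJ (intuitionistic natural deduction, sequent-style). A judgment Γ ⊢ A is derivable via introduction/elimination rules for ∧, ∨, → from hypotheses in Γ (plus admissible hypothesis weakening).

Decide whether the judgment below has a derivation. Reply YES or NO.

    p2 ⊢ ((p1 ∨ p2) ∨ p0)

Derivation trace:
[∨I₁] p2 ⊢ ((p1 ∨ p2) ∨ p0)
  [∨I₂] p2 ⊢ (p1 ∨ p2)
    [Ax] p2 ⊢ p2

Result: YES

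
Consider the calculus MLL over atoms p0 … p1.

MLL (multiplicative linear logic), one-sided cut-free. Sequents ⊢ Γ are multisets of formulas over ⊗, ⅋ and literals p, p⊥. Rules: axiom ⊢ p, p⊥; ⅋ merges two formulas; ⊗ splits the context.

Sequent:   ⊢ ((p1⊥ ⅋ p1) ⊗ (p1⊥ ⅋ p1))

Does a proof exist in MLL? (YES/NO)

Derivation trace:
[⊗]  ⊢ ((p1⊥ ⅋ p1) ⊗ (p1⊥ ⅋ p1))
  [⅋]  ⊢ (p1⊥ ⅋ p1)
    [Ax]  ⊢ p1, p1⊥
  [⅋]  ⊢ (p1⊥ ⅋ p1)
    [Ax]  ⊢ p1, p1⊥

Result: YES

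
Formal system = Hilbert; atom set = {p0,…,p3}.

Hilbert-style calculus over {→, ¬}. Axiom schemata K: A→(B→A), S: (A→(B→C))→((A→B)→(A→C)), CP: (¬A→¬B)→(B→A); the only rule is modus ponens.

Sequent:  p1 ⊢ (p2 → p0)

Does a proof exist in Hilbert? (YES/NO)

Search for a countermodel by truth-table:
  v=0000: Γ:[p1=F] Δ:[(p2 → p0)=T] refutes=False
  v=0001: Γ:[p1=F] Δ:[(p2 → p0)=T] refutes=False
  v=0010: Γ:[p1=F] Δ:[(p2 → p0)=F] refutes=False
  v=0011: Γ:[p1=F] Δ:[(p2 → p0)=F] refutes=False
  v=0100: Γ:[p1=T] Δ:[(p2 → p0)=T] refutes=False
  v=0101: Γ:[p1=T] Δ:[(p2 → p0)=T] refutes=False
  v=0110: Γ:[p1=T] Δ:[(p2 → p0)=F] refutes=True  ← countermodel

Result: NO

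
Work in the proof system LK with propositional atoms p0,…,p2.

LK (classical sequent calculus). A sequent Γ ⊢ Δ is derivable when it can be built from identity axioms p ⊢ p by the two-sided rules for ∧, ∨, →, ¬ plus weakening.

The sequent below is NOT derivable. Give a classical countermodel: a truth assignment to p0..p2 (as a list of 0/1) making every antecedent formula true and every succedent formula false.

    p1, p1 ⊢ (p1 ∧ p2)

Enumerate valuations to refute Γ ⊢ Δ:
  v=000: Γ:[p1=F, p1=F] Δ:[(p1 ∧ p2)=F] refutes=False
  v=001: Γ:[p1=F, p1=F] Δ:[(p1 ∧ p2)=F] refutes=False
  v=010: Γ:[p1=T, p1=T] Δ:[(p1 ∧ p2)=F] refutes=True  ← countermodel

Result: [0, 1, 0]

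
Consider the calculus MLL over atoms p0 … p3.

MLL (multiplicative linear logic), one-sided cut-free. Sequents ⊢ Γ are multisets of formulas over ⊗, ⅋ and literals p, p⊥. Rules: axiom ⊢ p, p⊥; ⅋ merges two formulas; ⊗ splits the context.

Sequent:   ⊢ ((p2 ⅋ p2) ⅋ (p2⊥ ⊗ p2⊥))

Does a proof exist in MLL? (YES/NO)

Derivation (root first):
[⅋]  ⊢ ((p2 ⅋ p2) ⅋ (p2⊥ ⊗ p2⊥))
  [⅋]  ⊢ (p2⊥ ⊗ p2⊥), (p2 ⅋ p2)
    [⊗]  ⊢ p2, p2, (p2⊥ ⊗ p2⊥)
      [Ax]  ⊢ p2, p2⊥
      [Ax]  ⊢ p2, p2⊥

Result: YES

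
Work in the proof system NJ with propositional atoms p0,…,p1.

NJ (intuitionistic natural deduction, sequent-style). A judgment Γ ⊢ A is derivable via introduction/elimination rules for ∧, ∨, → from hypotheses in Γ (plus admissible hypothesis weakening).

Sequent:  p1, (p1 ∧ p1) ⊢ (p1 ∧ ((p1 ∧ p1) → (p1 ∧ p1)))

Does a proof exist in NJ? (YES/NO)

Derivation trace:
[∧I] p1, (p1 ∧ p1) ⊢ (p1 ∧ ((p1 ∧ p1) → (p1 ∧ p1)))
  [Wk] p1, (p1 ∧ p1) ⊢ p1
    [Ax] p1 ⊢ p1
  [→I] p1 ⊢ ((p1 ∧ p1) → (p1 ∧ p1))
    [∧I] p1, (p1 ∧ p1) ⊢ (p1 ∧ p1)
      [Wk] p1, (p1 ∧ p1) ⊢ p1
        [Ax] p1 ⊢ p1
      [Wk] p1, (p1 ∧ p1) ⊢ p1
        [Ax] p1 ⊢ p1

Result: YES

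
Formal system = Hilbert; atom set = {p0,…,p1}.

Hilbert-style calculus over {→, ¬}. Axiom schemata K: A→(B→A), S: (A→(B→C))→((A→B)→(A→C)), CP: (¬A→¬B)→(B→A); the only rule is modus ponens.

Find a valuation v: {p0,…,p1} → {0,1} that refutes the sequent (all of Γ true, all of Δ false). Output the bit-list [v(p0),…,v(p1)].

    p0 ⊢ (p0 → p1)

Enumerate valuations to refute Γ ⊢ Δ:
  v=00: Γ:[p0=F] Δ:[(p0 → p1)=T] refutes=False
  v=01: Γ:[p0=F] Δ:[(p0 → p1)=T] refutes=False
  v=10: Γ:[p0=T] Δ:[(p0 → p1)=F] refutes=True  ← countermodel

Result: [1, 0]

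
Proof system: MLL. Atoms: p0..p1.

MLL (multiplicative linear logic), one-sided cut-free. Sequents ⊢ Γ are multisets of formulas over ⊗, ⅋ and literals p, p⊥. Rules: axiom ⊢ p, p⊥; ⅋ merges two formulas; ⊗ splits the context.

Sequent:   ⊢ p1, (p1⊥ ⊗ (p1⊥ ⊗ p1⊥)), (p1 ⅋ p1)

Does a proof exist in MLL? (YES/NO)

Derivation (root first):
[⅋]  ⊢ p1, (p1⊥ ⊗ (p1⊥ ⊗ p1⊥)), (p1 ⅋ p1)
  [⊗]  ⊢ p1, p1, p1, (p1⊥ ⊗ (p1⊥ ⊗ p1⊥))
    [Ax]  ⊢ p1, p1⊥
    [⊗]  ⊢ p1, p1, (p1⊥ ⊗ p1⊥)
      [Ax]  ⊢ p1, p1⊥
      [Ax]  ⊢ p1, p1⊥

Result: YES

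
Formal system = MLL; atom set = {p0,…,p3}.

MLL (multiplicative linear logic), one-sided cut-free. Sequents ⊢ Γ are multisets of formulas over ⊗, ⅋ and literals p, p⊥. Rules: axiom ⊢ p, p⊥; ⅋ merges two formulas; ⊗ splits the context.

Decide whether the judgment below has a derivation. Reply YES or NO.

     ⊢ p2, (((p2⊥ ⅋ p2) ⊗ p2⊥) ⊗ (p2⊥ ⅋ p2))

Proof tree:
[⊗]  ⊢ p2, (((p2⊥ ⅋ p2) ⊗ p2⊥) ⊗ (p2⊥ ⅋ p2))
  [⊗]  ⊢ p2, ((p2⊥ ⅋ p2) ⊗ p2⊥)
    [⅋]  ⊢ (p2⊥ ⅋ p2)
      [Ax]  ⊢ p2, p2⊥
    [Ax]  ⊢ p2, p2⊥
  [⅋]  ⊢ (p2⊥ ⅋ p2)
    [Ax]  ⊢ p2, p2⊥

Result: YES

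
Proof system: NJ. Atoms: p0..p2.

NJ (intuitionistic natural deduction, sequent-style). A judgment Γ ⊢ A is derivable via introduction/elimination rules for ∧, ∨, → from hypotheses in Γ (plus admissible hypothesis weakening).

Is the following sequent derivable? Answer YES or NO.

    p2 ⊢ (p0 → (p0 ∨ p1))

Proof tree:
[Wk] p2 ⊢ (p0 → (p0 ∨ p1))
  [→I]  ⊢ (p0 → (p0 ∨ p1))
    [∨I₁] p0 ⊢ (p0 ∨ p1)
      [Ax] p0 ⊢ p0

Result: YES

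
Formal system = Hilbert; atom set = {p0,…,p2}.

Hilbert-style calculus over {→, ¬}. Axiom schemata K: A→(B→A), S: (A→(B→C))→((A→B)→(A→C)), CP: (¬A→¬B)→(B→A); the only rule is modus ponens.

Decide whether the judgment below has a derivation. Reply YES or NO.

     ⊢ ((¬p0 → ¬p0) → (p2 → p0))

Search for a countermodel by truth-table:
  v=000: Γ:[] Δ:[((¬p0 → ¬p0) → (p2 → p0))=T] refutes=False
  v=001: Γ:[] Δ:[((¬p0 → ¬p0) → (p2 → p0))=F] refutes=True  ← countermodel

Result: NO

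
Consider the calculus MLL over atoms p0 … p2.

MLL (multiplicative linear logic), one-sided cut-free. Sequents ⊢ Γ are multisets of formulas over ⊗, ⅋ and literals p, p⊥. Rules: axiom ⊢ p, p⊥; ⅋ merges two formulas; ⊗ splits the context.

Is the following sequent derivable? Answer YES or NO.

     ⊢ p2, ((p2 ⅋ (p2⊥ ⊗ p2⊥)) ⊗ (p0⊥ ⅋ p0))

Derivation trace:
[⊗]  ⊢ p2, ((p2 ⅋ (p2⊥ ⊗ p2⊥)) ⊗ (p0⊥ ⅋ p0))
  [⅋]  ⊢ p2, (p2 ⅋ (p2⊥ ⊗ p2⊥))
    [⊗]  ⊢ p2, p2, (p2⊥ ⊗ p2⊥)
      [Ax]  ⊢ p2, p2⊥
      [Ax]  ⊢ p2, p2⊥
  [⅋]  ⊢ (p0⊥ ⅋ p0)
    [Ax]  ⊢ p0, p0⊥

Result: YES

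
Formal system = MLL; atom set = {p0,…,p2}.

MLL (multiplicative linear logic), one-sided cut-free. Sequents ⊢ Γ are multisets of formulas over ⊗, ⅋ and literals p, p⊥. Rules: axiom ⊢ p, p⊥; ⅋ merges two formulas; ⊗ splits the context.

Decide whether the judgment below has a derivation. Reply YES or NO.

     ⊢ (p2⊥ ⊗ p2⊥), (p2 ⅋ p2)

Derivation (root first):
[⅋]  ⊢ (p2⊥ ⊗ p2⊥), (p2 ⅋ p2)
  [⊗]  ⊢ p2, p2, (p2⊥ ⊗ p2⊥)
    [Ax]  ⊢ p2, p2⊥
    [Ax]  ⊢ p2, p2⊥

Result: YES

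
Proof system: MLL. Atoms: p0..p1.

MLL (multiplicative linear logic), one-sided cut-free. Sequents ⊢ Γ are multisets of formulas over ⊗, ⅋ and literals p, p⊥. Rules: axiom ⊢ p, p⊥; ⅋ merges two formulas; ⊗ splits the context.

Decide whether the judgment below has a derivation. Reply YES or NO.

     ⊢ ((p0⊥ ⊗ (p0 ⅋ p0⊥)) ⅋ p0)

Derivation trace:
[⅋]  ⊢ ((p0⊥ ⊗ (p0 ⅋ p0⊥)) ⅋ p0)
  [⊗]  ⊢ p0, (p0⊥ ⊗ (p0 ⅋ p0⊥))
    [Ax]  ⊢ p0, p0⊥
    [⅋]  ⊢ (p0 ⅋ p0⊥)
      [Ax]  ⊢ p0, p0⊥

Result: YES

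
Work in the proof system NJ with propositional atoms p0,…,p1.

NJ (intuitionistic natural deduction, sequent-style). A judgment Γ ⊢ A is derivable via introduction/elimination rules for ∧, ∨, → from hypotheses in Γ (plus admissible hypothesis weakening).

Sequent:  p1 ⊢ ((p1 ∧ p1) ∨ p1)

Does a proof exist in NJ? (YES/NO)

Derivation trace:
[∨I₁] p1 ⊢ ((p1 ∧ p1) ∨ p1)
  [∧I] p1 ⊢ (p1 ∧ p1)
    [Ax] p1 ⊢ p1
    [Ax] p1 ⊢ p1

Result: YES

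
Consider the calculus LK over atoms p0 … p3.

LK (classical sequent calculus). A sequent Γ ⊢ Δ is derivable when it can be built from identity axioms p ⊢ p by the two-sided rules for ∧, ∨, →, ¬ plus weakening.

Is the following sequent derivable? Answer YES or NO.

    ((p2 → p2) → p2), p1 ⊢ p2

Proof tree:
[WL] ((p2 → p2) → p2), p1 ⊢ p2
  [→L] ((p2 → p2) → p2) ⊢ p2
    [→R]  ⊢ (p2 → p2)
      [Ax] p2 ⊢ p2
    [Ax] p2 ⊢ p2

Result: YES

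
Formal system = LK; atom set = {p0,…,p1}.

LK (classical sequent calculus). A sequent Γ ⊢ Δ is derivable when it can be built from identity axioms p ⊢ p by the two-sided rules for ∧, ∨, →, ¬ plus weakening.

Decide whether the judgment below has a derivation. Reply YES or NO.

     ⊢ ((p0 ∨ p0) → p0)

Proof tree:
[→R]  ⊢ ((p0 ∨ p0) → p0)
  [∨L] (p0 ∨ p0) ⊢ p0
    [Ax] p0 ⊢ p0
    [Ax] p0 ⊢ p0

Result: YES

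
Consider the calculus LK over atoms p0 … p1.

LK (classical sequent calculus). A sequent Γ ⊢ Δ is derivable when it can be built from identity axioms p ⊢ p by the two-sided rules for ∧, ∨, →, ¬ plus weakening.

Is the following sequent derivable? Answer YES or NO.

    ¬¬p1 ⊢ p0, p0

Truth-table refutation:
  v=00: Γ:[¬¬p1=F] Δ:[p0=F, p0=F] refutes=False
  v=01: Γ:[¬¬p1=T] Δ:[p0=F, p0=F] refutes=True  ← countermodel

Result: NO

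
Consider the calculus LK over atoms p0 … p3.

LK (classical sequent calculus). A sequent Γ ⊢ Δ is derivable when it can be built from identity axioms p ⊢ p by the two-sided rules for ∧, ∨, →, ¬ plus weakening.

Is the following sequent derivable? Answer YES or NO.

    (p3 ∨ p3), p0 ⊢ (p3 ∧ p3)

Proof tree:
[WL] (p3 ∨ p3), p0 ⊢ (p3 ∧ p3)
  [∧R] (p3 ∨ p3) ⊢ (p3 ∧ p3)
    [∨L] (p3 ∨ p3) ⊢ p3
      [Ax] p3 ⊢ p3
      [Ax] p3 ⊢ p3
    [∨L] (p3 ∨ p3) ⊢ p3
      [Ax] p3 ⊢ p3
      [Ax] p3 ⊢ p3

Result: YES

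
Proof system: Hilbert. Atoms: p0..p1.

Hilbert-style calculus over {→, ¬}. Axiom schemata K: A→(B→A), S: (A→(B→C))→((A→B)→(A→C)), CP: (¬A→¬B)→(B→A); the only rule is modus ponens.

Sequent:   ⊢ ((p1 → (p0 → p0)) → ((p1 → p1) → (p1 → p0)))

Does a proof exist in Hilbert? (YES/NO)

Search for a countermodel by truth-table:
  v=00: Γ:[] Δ:[((p1 → (p0 → p0)) → ((p1 → p1) → (p1 → p0)))=T] refutes=False
  v=01: Γ:[] Δ:[((p1 → (p0 → p0)) → ((p1 → p1) → (p1 → p0)))=F] refutes=True  ← countermodel

Result: NO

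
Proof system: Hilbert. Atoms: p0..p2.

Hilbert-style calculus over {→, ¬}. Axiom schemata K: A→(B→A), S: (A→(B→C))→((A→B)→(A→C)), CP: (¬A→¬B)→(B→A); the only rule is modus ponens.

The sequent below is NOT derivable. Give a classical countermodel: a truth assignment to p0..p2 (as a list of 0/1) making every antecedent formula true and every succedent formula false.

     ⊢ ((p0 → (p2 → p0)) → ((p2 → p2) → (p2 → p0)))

Enumerate valuations to refute Γ ⊢ Δ:
  v=000: Γ:[] Δ:[((p0 → (p2 → p0)) → ((p2 → p2) → (p2 → p0)))=T] refutes=False
  v=001: Γ:[] Δ:[((p0 → (p2 → p0)) → ((p2 → p2) → (p2 → p0)))=F] refutes=True  ← countermodel

Result: [0, 0, 1]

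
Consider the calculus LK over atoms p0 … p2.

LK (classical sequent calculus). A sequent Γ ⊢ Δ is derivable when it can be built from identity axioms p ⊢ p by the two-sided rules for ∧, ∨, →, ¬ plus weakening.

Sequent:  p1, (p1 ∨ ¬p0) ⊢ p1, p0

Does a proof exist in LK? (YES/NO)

Proof tree:
[∨L] p1, (p1 ∨ ¬p0) ⊢ p1, p0
  [WR] p1 ⊢ p1, p0
    [Ax] p1 ⊢ p1
  [¬L] p1, ¬p0 ⊢ p1
    [WR] p1 ⊢ p1, p0
      [Ax] p1 ⊢ p1

Result: YES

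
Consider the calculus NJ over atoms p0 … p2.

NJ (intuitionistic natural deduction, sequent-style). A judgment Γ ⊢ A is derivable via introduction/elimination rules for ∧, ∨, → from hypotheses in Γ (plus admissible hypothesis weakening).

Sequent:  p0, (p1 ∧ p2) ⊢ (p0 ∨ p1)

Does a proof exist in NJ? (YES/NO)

Derivation trace:
[∨I₁] p0, (p1 ∧ p2) ⊢ (p0 ∨ p1)
  [Wk] p0, (p1 ∧ p2) ⊢ p0
    [Ax] p0 ⊢ p0

Result: YES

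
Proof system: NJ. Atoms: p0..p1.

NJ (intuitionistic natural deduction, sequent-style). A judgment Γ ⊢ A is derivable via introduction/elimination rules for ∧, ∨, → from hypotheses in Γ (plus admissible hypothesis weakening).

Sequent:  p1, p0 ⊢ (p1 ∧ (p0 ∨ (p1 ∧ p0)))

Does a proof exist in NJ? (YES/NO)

Proof tree:
[∧I] p1, p0 ⊢ (p1 ∧ (p0 ∨ (p1 ∧ p0)))
  [Ax] p1 ⊢ p1
  [∨I₂] p1, p0 ⊢ (p0 ∨ (p1 ∧ p0))
    [∧I] p1, p0 ⊢ (p1 ∧ p0)
      [Ax] p1 ⊢ p1
      [Ax] p0 ⊢ p0

Result: YES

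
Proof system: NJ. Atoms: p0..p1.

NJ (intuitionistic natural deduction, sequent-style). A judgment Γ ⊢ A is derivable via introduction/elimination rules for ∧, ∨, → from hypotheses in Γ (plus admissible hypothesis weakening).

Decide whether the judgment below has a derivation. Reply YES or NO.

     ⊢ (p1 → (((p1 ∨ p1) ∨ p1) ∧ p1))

Derivation (root first):
[→I]  ⊢ (p1 → (((p1 ∨ p1) ∨ p1) ∧ p1))
  [∧I] p1 ⊢ (((p1 ∨ p1) ∨ p1) ∧ p1)
    [∨I₁] p1 ⊢ ((p1 ∨ p1) ∨ p1)
      [∨I₂] p1 ⊢ (p1 ∨ p1)
        [Ax] p1 ⊢ p1
    [Ax] p1 ⊢ p1

Result: YES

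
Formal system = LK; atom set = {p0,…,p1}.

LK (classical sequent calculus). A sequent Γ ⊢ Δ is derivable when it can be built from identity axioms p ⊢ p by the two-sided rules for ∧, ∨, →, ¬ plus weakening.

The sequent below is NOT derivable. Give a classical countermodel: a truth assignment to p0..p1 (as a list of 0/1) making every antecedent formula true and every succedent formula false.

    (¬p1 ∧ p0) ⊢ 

Enumerate valuations to refute Γ ⊢ Δ:
  v=00: Γ:[(¬p1 ∧ p0)=F] Δ:[] refutes=False
  v=01: Γ:[(¬p1 ∧ p0)=F] Δ:[] refutes=False
  v=10: Γ:[(¬p1 ∧ p0)=T] Δ:[] refutes=True  ← countermodel

Result: [1, 0]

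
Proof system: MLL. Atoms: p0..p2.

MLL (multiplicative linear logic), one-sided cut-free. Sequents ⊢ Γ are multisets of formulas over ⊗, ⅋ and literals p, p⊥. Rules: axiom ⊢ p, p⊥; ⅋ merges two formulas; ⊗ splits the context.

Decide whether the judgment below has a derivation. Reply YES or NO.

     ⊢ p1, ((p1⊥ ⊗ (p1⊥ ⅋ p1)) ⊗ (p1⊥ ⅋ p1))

Derivation (root first):
[⊗]  ⊢ p1, ((p1⊥ ⊗ (p1⊥ ⅋ p1)) ⊗ (p1⊥ ⅋ p1))
  [⊗]  ⊢ p1, (p1⊥ ⊗ (p1⊥ ⅋ p1))
    [Ax]  ⊢ p1, p1⊥
    [⅋]  ⊢ (p1⊥ ⅋ p1)
      [Ax]  ⊢ p1, p1⊥
  [⅋]  ⊢ (p1⊥ ⅋ p1)
    [Ax]  ⊢ p1, p1⊥

Result: YES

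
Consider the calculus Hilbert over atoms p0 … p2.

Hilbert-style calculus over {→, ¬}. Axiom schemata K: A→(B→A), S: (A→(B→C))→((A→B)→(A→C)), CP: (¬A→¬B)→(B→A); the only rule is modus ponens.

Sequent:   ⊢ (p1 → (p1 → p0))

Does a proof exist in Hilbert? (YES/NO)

Search for a countermodel by truth-table:
  v=000: Γ:[] Δ:[(p1 → (p1 → p0))=T] refutes=False
  v=001: Γ:[] Δ:[(p1 → (p1 → p0))=T] refutes=False
  v=010: Γ:[] Δ:[(p1 → (p1 → p0))=F] refutes=True  ← countermodel

Result: NO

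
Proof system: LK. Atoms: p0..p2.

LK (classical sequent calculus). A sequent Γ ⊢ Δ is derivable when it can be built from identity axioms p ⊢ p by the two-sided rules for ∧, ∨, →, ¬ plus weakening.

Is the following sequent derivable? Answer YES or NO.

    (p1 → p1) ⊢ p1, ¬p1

Derivation trace:
[¬R] (p1 → p1) ⊢ p1, ¬p1
  [→L] p1, (p1 → p1) ⊢ p1
    [Ax] p1 ⊢ p1
    [Ax] p1 ⊢ p1

Result: YES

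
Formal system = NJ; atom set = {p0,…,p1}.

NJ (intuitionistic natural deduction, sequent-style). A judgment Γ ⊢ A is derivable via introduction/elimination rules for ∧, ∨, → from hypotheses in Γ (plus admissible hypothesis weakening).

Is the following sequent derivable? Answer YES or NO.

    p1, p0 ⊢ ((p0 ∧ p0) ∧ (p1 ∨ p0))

Derivation trace:
[∧I] p1, p0 ⊢ ((p0 ∧ p0) ∧ (p1 ∨ p0))
  [∧I] p0 ⊢ (p0 ∧ p0)
    [Ax] p0 ⊢ p0
    [Ax] p0 ⊢ p0
  [Wk] p0, p1 ⊢ (p1 ∨ p0)
    [∨I₂] p0 ⊢ (p1 ∨ p0)
      [Ax] p0 ⊢ p0

Result: YES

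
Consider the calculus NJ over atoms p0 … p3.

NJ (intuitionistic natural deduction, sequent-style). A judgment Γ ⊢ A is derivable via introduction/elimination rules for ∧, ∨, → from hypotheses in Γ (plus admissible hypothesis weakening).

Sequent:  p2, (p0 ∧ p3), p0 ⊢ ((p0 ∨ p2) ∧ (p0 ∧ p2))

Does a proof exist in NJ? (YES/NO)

Derivation (root first):
[∧I] p2, (p0 ∧ p3), p0 ⊢ ((p0 ∨ p2) ∧ (p0 ∧ p2))
  [∨I₁] p0, (p0 ∧ p3) ⊢ (p0 ∨ p2)
    [Wk] p0, (p0 ∧ p3) ⊢ p0
      [Ax] p0 ⊢ p0
  [∧I] p2, (p0 ∧ p3), p0 ⊢ (p0 ∧ p2)
    [Wk] p0, (p0 ∧ p3) ⊢ p0
      [Ax] p0 ⊢ p0
    [Ax] p2 ⊢ p2

Result: YES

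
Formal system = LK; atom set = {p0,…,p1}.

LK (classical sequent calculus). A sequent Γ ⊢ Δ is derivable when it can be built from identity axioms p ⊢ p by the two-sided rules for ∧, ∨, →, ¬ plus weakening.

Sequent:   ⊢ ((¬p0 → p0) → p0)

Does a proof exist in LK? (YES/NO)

Proof tree:
[→R]  ⊢ ((¬p0 → p0) → p0)
  [→L] (¬p0 → p0) ⊢ p0
    [¬R]  ⊢ p0, ¬p0
      [Ax] p0 ⊢ p0
    [Ax] p0 ⊢ p0

Result: YES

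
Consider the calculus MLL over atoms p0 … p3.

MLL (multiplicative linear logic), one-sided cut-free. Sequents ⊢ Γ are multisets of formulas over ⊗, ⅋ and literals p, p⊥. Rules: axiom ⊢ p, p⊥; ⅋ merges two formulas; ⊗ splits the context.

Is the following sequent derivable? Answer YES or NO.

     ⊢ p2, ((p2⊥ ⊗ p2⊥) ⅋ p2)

Derivation (root first):
[⅋]  ⊢ p2, ((p2⊥ ⊗ p2⊥) ⅋ p2)
  [⊗]  ⊢ p2, p2, (p2⊥ ⊗ p2⊥)
    [Ax]  ⊢ p2, p2⊥
    [Ax]  ⊢ p2, p2⊥

Result: YES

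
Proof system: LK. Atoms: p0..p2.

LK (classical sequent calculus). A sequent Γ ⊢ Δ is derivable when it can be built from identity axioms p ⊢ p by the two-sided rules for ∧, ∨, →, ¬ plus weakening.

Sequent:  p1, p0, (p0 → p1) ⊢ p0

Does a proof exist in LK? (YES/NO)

Proof tree:
[→L] p1, p0, (p0 → p1) ⊢ p0
  [Ax] p0 ⊢ p0
  [WL] p0, p1, p1 ⊢ p0
    [WL] p0, p1 ⊢ p0
      [Ax] p0 ⊢ p0

Result: YES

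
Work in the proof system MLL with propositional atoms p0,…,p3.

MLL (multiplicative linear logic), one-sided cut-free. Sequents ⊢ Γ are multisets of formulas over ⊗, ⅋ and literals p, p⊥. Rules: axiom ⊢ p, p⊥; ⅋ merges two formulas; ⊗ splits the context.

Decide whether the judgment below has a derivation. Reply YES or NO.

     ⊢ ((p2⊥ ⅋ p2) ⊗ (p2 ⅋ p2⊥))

Derivation trace:
[⊗]  ⊢ ((p2⊥ ⅋ p2) ⊗ (p2 ⅋ p2⊥))
  [⅋]  ⊢ (p2⊥ ⅋ p2)
    [Ax]  ⊢ p2, p2⊥
  [⅋]  ⊢ (p2 ⅋ p2⊥)
    [Ax]  ⊢ p2, p2⊥

Result: YES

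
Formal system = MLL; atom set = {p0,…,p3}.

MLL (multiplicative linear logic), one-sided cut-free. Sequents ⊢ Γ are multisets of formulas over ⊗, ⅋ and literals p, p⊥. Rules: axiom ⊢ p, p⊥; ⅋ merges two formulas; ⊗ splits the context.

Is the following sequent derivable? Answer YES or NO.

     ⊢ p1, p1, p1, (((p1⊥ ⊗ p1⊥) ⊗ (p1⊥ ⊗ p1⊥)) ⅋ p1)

Derivation trace:
[⅋]  ⊢ p1, p1, p1, (((p1⊥ ⊗ p1⊥) ⊗ (p1⊥ ⊗ p1⊥)) ⅋ p1)
  [⊗]  ⊢ p1, p1, p1, p1, ((p1⊥ ⊗ p1⊥) ⊗ (p1⊥ ⊗ p1⊥))
    [⊗]  ⊢ p1, p1, (p1⊥ ⊗ p1⊥)
      [Ax]  ⊢ p1, p1⊥
      [Ax]  ⊢ p1, p1⊥
    [⊗]  ⊢ p1, p1, (p1⊥ ⊗ p1⊥)
      [Ax]  ⊢ p1, p1⊥
      [Ax]  ⊢ p1, p1⊥

Result: YES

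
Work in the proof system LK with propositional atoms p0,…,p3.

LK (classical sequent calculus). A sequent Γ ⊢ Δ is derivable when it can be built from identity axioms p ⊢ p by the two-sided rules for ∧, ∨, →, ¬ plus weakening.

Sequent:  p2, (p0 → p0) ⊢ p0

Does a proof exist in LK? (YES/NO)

Enumerate valuations to refute Γ ⊢ Δ:
  v=0000: Γ:[p2=F, (p0 → p0)=T] Δ:[p0=F] refutes=False
  v=0001: Γ:[p2=F, (p0 → p0)=T] Δ:[p0=F] refutes=False
  v=0010: Γ:[p2=T, (p0 → p0)=T] Δ:[p0=F] refutes=True  ← countermodel

Result: NO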